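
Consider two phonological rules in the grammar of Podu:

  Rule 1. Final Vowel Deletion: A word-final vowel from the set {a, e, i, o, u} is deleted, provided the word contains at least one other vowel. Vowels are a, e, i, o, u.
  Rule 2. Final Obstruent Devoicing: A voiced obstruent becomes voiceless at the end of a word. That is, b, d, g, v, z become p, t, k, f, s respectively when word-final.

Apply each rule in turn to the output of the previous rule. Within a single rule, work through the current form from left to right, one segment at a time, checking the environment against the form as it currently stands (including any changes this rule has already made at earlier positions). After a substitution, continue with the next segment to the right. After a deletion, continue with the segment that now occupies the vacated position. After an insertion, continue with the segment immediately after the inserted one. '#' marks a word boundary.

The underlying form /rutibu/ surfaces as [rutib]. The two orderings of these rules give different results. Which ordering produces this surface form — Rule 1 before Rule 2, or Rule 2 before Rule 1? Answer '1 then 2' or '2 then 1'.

2 then 1

Order 1 then 2:
  1 Final Vowel Deletion: [rutibu] → [rutib]
  2 Final Obstruent Devoicing: [rutib] → [rutip]
  result: [rutip]
Order 2 then 1:
  2 Final Obstruent Devoicing: no change — [rutibu]
  1 Final Vowel Deletion: [rutibu] → [rutib]
  result: [rutib]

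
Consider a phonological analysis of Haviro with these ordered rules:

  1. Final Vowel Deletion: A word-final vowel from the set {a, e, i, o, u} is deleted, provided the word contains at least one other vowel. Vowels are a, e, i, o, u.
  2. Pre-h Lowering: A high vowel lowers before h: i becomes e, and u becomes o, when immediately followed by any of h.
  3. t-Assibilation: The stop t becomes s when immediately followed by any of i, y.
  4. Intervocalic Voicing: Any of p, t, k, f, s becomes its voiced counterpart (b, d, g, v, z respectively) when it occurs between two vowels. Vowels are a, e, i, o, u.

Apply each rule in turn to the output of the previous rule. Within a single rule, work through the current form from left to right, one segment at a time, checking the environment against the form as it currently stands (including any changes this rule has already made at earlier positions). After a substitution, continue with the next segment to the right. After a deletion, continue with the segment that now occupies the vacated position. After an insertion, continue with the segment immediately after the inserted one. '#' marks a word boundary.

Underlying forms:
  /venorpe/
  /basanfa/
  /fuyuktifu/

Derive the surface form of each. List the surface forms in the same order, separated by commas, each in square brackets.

[venorp], [bazanf], [fuyuksif]

/venorpe/:
  1 Final Vowel Deletion: [venorpe] → [venorp]
  2 Pre-h Lowering: no change — [venorp]
  3 t-Assibilation: no change — [venorp]
  4 Intervocalic Voicing: no change — [venorp]
/basanfa/:
  1 Final Vowel Deletion: [basanfa] → [basanf]
  2 Pre-h Lowering: no change — [basanf]
  3 t-Assibilation: no change — [basanf]
  4 Intervocalic Voicing: [basanf] → [bazanf]
/fuyuktifu/:
  1 Final Vowel Deletion: [fuyuktifu] → [fuyuktif]
  2 Pre-h Lowering: no change — [fuyuktif]
  3 t-Assibilation: [fuyuktif] → [fuyuksif]
  4 Intervocalic Voicing: no change — [fuyuksif]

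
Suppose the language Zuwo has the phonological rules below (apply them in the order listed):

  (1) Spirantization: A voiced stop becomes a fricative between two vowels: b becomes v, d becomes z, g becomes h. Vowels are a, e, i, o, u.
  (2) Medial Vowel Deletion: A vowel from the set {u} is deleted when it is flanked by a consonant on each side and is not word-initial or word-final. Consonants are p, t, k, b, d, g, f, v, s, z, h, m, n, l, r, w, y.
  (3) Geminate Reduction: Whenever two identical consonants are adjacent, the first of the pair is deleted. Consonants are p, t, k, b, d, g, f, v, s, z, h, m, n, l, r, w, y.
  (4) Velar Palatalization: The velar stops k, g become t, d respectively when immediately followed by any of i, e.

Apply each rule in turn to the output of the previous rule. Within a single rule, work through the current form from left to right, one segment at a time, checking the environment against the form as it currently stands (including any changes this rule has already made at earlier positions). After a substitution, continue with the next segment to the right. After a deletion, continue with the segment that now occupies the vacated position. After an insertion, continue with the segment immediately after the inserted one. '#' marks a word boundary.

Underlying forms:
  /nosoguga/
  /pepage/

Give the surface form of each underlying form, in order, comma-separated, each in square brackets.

/nosoguga/:
  (1) Spirantization: [nosoguga] → [nosohuha]
  (2) Medial Vowel Deletion: [nosohuha] → [nosohha]
  (3) Geminate Reduction: [nosohha] → [nosoha]
  (4) Velar Palatalization: no change — [nosoha]
/pepage/:
  (1) Spirantization: [pepage] → [pepahe]
  (2) Medial Vowel Deletion: no change — [pepahe]
  (3) Geminate Reduction: no change — [pepahe]
  (4) Velar Palatalization: no change — [pepahe]

[nosoha], [pepahe]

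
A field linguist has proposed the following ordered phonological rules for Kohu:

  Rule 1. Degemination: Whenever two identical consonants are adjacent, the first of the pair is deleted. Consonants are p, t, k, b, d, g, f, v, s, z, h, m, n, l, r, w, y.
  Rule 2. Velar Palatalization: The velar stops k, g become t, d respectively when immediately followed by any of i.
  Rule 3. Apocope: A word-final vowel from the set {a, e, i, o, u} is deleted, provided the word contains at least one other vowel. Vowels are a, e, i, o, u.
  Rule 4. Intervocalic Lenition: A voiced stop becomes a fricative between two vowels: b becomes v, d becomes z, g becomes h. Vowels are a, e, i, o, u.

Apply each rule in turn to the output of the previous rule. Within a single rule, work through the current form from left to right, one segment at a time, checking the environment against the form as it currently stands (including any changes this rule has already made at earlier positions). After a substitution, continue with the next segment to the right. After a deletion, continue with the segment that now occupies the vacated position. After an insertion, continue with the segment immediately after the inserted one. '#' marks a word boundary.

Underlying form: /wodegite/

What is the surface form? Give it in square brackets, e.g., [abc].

[wozezit]

Rule 1 Degemination: no change — [wodegite]
Rule 2 Velar Palatalization: [wodegite] → [wodedite]
Rule 3 Apocope: [wodedite] → [wodedit]
Rule 4 Intervocalic Lenition: [wodedit] → [wozezit]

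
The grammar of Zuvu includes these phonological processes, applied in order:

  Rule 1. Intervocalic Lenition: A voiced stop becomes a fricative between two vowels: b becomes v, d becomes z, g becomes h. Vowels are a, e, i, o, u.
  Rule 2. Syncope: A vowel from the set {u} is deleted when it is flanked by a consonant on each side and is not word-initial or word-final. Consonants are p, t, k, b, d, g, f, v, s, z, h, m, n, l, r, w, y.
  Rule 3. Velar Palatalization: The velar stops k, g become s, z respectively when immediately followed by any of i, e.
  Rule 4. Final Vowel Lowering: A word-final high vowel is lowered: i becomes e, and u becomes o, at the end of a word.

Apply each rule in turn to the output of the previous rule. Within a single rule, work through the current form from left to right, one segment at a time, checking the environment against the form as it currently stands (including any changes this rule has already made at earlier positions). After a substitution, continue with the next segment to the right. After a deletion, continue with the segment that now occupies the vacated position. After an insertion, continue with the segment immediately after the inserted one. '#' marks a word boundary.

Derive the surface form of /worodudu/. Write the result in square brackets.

[worozzo]

Rule 1 Intervocalic Lenition: [worodudu] → [worozuzu]
Rule 2 Syncope: [worozuzu] → [worozzu]
Rule 3 Velar Palatalization: no change — [worozzu]
Rule 4 Final Vowel Lowering: [worozzu] → [worozzo]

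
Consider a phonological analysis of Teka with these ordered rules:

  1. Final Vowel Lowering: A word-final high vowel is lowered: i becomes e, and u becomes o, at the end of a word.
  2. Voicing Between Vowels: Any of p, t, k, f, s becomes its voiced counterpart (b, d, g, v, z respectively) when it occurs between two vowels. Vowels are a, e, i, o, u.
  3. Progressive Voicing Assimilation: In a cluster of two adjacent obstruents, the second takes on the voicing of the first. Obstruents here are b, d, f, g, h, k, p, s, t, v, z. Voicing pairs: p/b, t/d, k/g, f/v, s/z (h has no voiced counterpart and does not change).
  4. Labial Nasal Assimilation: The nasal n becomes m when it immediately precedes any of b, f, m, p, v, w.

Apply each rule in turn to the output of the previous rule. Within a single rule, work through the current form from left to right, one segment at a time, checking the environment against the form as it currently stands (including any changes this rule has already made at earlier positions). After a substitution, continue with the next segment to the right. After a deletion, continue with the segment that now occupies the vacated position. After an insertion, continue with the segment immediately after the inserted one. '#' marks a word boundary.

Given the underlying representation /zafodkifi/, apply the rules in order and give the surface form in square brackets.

[zavodgive]

1 Final Vowel Lowering: [zafodkifi] → [zafodkife]
2 Voicing Between Vowels: [zafodkife] → [zavodkive]
3 Progressive Voicing Assimilation: [zavodkive] → [zavodgive]
4 Labial Nasal Assimilation: no change — [zavodgive]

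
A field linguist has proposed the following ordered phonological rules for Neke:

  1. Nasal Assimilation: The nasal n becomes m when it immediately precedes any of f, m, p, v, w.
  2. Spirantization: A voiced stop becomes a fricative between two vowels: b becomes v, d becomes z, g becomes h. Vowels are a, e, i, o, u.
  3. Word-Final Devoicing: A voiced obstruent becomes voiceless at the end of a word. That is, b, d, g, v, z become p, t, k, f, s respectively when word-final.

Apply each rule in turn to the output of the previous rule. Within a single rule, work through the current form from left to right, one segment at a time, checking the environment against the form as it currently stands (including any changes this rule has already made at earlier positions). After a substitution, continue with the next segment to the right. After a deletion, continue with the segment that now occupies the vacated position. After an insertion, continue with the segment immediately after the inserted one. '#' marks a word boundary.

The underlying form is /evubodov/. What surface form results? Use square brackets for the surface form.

1 Nasal Assimilation: no change — [evubodov]
2 Spirantization: [evubodov] → [evuvozov]
3 Word-Final Devoicing: [evuvozov] → [evuvozof]

[evuvozof]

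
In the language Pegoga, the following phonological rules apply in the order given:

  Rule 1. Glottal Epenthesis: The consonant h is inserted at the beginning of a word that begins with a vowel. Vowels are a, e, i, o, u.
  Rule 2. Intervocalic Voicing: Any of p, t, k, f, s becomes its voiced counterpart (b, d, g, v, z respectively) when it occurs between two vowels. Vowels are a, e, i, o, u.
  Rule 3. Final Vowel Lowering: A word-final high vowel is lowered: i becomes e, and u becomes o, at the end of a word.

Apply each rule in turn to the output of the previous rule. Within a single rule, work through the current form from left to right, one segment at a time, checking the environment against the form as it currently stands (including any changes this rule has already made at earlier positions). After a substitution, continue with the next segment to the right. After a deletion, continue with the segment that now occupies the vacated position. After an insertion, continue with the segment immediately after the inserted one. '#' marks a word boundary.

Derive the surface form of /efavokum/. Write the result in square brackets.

Rule 1 Glottal Epenthesis: [efavokum] → [hefavokum]
Rule 2 Intervocalic Voicing: [hefavokum] → [hevavogum]
Rule 3 Final Vowel Lowering: no change — [hevavogum]

[hevavogum]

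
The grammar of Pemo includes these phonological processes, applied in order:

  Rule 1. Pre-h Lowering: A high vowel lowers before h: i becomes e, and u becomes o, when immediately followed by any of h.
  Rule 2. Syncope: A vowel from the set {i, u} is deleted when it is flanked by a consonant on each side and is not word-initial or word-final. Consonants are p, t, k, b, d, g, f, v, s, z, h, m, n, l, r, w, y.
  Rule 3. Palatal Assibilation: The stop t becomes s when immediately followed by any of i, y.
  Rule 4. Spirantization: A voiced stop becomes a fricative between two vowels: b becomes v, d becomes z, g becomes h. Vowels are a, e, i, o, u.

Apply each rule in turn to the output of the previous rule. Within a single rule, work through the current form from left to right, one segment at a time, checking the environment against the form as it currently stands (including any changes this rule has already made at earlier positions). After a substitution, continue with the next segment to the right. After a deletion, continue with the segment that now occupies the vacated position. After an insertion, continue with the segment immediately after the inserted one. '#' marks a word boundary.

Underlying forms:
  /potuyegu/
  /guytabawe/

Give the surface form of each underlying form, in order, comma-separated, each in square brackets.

[posyehu], [gytavawe]

/potuyegu/:
  Rule 1 Pre-h Lowering: no change — [potuyegu]
  Rule 2 Syncope: [potuyegu] → [potyegu]
  Rule 3 Palatal Assibilation: [potyegu] → [posyegu]
  Rule 4 Spirantization: [posyegu] → [posyehu]
/guytabawe/:
  Rule 1 Pre-h Lowering: no change — [guytabawe]
  Rule 2 Syncope: [guytabawe] → [gytabawe]
  Rule 3 Palatal Assibilation: no change — [gytabawe]
  Rule 4 Spirantization: [gytabawe] → [gytavawe]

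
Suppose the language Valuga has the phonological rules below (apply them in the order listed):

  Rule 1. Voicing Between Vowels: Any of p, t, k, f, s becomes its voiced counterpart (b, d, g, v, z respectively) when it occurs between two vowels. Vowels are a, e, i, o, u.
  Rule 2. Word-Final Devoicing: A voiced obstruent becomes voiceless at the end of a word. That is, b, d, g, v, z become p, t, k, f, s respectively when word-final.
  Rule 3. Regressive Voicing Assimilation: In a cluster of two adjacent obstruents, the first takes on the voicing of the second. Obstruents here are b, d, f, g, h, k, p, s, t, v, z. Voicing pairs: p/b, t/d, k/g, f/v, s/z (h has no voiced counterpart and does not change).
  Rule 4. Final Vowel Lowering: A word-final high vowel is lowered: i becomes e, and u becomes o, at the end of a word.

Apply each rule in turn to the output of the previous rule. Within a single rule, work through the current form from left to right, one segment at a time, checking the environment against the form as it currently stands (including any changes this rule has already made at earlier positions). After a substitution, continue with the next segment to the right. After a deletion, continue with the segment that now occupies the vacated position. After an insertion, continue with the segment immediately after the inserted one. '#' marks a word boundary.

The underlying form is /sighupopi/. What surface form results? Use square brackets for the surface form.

[sikhubobe]

Rule 1 Voicing Between Vowels: [sighupopi] → [sighubobi]
Rule 2 Word-Final Devoicing: no change — [sighubobi]
Rule 3 Regressive Voicing Assimilation: [sighubobi] → [sikhubobi]
Rule 4 Final Vowel Lowering: [sikhubobi] → [sikhubobe]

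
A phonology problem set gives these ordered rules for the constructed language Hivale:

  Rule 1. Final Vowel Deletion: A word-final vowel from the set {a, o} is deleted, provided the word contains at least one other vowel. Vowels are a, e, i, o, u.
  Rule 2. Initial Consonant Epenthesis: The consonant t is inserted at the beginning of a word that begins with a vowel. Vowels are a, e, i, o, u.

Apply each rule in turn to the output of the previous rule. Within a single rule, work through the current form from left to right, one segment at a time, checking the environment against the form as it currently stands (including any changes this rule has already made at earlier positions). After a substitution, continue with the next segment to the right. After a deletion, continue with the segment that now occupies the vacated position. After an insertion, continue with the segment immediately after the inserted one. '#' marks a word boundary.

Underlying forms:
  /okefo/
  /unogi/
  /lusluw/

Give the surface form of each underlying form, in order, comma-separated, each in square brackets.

/okefo/:
  Rule 1 Final Vowel Deletion: [okefo] → [okef]
  Rule 2 Initial Consonant Epenthesis: [okef] → [tokef]
/unogi/:
  Rule 1 Final Vowel Deletion: no change — [unogi]
  Rule 2 Initial Consonant Epenthesis: [unogi] → [tunogi]
/lusluw/:
  Rule 1 Final Vowel Deletion: no change — [lusluw]
  Rule 2 Initial Consonant Epenthesis: no change — [lusluw]

[tokef], [tunogi], [lusluw]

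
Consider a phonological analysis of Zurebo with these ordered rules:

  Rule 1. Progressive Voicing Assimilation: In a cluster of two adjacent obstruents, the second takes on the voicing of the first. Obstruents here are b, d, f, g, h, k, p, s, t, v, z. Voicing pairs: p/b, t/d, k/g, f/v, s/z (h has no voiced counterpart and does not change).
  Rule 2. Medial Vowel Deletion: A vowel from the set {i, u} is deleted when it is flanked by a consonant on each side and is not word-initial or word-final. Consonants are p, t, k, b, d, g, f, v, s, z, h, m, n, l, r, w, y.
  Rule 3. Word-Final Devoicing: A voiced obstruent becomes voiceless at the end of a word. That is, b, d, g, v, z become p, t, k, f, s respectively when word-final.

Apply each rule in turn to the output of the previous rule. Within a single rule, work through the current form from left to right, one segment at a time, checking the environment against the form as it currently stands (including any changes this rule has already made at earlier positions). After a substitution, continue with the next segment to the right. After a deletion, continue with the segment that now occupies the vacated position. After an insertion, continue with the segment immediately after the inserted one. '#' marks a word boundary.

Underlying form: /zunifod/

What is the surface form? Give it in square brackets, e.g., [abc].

[znfot]

Rule 1 Progressive Voicing Assimilation: no change — [zunifod]
Rule 2 Medial Vowel Deletion: [zunifod] → [znfod]
Rule 3 Word-Final Devoicing: [znfod] → [znfot]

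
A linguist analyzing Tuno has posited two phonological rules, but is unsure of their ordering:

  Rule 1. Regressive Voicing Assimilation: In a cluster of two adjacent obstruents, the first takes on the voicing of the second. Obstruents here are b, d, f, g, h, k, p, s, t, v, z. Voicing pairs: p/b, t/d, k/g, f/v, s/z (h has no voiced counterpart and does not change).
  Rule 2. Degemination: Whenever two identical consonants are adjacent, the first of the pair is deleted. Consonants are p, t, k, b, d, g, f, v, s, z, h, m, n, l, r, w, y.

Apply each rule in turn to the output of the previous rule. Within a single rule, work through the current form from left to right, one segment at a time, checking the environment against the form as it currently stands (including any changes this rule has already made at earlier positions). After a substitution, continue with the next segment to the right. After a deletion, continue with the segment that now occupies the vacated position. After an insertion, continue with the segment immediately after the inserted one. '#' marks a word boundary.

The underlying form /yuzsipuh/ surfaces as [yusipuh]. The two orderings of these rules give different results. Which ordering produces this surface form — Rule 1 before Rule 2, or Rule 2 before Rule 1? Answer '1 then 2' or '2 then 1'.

1 then 2

Order 1 then 2:
  1 Regressive Voicing Assimilation: [yuzsipuh] → [yussipuh]
  2 Degemination: [yussipuh] → [yusipuh]
  result: [yusipuh]
Order 2 then 1:
  2 Degemination: no change — [yuzsipuh]
  1 Regressive Voicing Assimilation: [yuzsipuh] → [yussipuh]
  result: [yussipuh]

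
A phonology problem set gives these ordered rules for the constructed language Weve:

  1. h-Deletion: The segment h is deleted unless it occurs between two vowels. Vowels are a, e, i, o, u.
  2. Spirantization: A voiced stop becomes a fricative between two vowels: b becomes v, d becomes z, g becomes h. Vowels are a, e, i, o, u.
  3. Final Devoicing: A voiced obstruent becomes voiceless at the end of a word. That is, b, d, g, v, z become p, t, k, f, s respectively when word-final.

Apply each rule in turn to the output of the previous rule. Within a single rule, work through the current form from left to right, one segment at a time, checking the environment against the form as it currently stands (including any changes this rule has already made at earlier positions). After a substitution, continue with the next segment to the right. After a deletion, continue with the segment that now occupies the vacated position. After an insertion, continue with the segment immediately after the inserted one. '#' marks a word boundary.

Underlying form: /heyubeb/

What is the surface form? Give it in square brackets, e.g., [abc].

1 h-Deletion: [heyubeb] → [eyubeb]
2 Spirantization: [eyubeb] → [eyuveb]
3 Final Devoicing: [eyuveb] → [eyuvep]

[eyuvep]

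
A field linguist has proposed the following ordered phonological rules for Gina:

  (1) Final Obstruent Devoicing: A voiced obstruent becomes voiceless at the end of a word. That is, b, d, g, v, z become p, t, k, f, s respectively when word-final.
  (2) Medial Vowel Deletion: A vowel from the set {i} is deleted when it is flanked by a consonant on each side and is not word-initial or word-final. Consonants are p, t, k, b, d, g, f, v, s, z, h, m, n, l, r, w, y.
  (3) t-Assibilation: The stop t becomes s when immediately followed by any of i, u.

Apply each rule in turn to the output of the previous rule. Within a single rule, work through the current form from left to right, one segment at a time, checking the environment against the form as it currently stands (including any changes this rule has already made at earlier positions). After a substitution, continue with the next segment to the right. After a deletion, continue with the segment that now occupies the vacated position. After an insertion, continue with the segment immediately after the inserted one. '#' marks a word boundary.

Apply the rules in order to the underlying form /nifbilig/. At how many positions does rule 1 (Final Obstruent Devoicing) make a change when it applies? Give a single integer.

(1) Final Obstruent Devoicing: [nifbilig] → [nifbilik]
(2) Medial Vowel Deletion: [nifbilik] → [nfblk]
(3) t-Assibilation: no change — [nfblk]
Rule 1 changed 1 position(s).

1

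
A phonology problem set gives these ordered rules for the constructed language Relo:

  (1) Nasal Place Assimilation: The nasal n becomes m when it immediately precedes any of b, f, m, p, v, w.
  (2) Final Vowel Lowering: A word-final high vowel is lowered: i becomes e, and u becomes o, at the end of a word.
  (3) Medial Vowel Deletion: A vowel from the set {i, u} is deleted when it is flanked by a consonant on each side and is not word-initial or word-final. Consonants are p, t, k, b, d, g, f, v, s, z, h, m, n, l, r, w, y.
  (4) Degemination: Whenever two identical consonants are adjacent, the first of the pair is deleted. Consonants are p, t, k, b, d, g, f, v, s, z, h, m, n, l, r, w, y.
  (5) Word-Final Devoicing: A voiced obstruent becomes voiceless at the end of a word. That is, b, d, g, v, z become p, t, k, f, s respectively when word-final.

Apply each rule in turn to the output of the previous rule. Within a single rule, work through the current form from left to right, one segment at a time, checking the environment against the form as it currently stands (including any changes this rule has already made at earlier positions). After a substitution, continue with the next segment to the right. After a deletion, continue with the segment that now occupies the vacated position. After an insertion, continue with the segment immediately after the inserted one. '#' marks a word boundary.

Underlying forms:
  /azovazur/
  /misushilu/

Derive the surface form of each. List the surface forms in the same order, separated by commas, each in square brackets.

/azovazur/:
  (1) Nasal Place Assimilation: no change — [azovazur]
  (2) Final Vowel Lowering: no change — [azovazur]
  (3) Medial Vowel Deletion: [azovazur] → [azovazr]
  (4) Degemination: no change — [azovazr]
  (5) Word-Final Devoicing: no change — [azovazr]
/misushilu/:
  (1) Nasal Place Assimilation: no change — [misushilu]
  (2) Final Vowel Lowering: [misushilu] → [misushilo]
  (3) Medial Vowel Deletion: [misushilo] → [msshlo]
  (4) Degemination: [msshlo] → [mshlo]
  (5) Word-Final Devoicing: no change — [mshlo]

[azovazr], [mshlo]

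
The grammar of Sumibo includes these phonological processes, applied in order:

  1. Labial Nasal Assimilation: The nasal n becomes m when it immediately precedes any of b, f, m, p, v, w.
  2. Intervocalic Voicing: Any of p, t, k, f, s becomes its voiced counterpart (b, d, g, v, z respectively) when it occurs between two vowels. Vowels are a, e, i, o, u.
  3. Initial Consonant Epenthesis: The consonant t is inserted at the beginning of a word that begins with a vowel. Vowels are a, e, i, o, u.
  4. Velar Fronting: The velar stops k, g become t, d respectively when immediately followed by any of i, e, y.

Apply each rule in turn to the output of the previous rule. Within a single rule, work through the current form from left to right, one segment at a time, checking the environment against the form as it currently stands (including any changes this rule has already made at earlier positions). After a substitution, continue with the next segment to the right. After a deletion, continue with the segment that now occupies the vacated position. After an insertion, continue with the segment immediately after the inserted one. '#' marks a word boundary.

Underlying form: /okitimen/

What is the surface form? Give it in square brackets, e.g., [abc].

1 Labial Nasal Assimilation: no change — [okitimen]
2 Intervocalic Voicing: [okitimen] → [ogidimen]
3 Initial Consonant Epenthesis: [ogidimen] → [togidimen]
4 Velar Fronting: [togidimen] → [todidimen]

[todidimen]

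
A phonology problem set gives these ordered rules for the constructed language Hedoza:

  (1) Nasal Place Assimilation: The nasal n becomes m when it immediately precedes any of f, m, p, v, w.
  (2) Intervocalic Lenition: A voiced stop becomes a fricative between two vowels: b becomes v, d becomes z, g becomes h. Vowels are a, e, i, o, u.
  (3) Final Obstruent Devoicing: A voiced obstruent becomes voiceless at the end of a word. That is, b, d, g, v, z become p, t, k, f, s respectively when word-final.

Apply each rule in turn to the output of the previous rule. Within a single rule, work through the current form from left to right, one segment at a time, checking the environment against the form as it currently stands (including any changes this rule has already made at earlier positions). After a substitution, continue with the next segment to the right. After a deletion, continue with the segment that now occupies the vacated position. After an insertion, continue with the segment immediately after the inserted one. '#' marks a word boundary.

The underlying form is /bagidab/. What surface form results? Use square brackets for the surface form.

[bahizap]

(1) Nasal Place Assimilation: no change — [bagidab]
(2) Intervocalic Lenition: [bagidab] → [bahizab]
(3) Final Obstruent Devoicing: [bahizab] → [bahizap]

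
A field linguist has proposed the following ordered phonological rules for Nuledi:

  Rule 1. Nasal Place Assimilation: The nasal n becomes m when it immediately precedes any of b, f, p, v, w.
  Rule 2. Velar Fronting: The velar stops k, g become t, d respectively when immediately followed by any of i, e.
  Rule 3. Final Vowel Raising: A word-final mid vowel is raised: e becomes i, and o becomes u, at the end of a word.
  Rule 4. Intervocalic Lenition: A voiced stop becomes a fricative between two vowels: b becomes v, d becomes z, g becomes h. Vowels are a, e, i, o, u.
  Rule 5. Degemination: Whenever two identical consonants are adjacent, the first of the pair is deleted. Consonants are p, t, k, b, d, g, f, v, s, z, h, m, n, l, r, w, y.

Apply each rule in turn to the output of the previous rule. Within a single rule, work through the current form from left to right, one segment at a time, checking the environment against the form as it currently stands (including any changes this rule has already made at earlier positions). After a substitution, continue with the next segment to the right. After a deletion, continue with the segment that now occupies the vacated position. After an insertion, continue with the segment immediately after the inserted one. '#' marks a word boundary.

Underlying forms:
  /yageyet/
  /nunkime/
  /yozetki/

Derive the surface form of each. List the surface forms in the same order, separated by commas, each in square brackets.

/yageyet/:
  Rule 1 Nasal Place Assimilation: no change — [yageyet]
  Rule 2 Velar Fronting: [yageyet] → [yadeyet]
  Rule 3 Final Vowel Raising: no change — [yadeyet]
  Rule 4 Intervocalic Lenition: [yadeyet] → [yazeyet]
  Rule 5 Degemination: no change — [yazeyet]
/nunkime/:
  Rule 1 Nasal Place Assimilation: no change — [nunkime]
  Rule 2 Velar Fronting: [nunkime] → [nuntime]
  Rule 3 Final Vowel Raising: [nuntime] → [nuntimi]
  Rule 4 Intervocalic Lenition: no change — [nuntimi]
  Rule 5 Degemination: no change — [nuntimi]
/yozetki/:
  Rule 1 Nasal Place Assimilation: no change — [yozetki]
  Rule 2 Velar Fronting: [yozetki] → [yozetti]
  Rule 3 Final Vowel Raising: no change — [yozetti]
  Rule 4 Intervocalic Lenition: no change — [yozetti]
  Rule 5 Degemination: [yozetti] → [yozeti]

[yazeyet], [nuntimi], [yozeti]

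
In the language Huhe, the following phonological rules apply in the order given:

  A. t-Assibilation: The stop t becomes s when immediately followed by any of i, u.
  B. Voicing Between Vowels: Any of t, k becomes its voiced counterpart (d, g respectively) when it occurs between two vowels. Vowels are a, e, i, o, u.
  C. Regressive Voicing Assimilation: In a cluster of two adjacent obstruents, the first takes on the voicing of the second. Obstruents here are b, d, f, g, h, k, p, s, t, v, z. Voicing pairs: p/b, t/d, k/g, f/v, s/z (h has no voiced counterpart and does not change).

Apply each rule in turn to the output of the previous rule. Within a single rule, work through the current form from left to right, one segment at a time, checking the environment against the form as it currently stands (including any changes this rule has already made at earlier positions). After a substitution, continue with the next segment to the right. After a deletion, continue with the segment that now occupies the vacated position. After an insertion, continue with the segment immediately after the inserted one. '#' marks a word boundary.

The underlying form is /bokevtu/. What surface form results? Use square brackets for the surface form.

[bogefsu]

A t-Assibilation: [bokevtu] → [bokevsu]
B Voicing Between Vowels: [bokevsu] → [bogevsu]
C Regressive Voicing Assimilation: [bogevsu] → [bogefsu]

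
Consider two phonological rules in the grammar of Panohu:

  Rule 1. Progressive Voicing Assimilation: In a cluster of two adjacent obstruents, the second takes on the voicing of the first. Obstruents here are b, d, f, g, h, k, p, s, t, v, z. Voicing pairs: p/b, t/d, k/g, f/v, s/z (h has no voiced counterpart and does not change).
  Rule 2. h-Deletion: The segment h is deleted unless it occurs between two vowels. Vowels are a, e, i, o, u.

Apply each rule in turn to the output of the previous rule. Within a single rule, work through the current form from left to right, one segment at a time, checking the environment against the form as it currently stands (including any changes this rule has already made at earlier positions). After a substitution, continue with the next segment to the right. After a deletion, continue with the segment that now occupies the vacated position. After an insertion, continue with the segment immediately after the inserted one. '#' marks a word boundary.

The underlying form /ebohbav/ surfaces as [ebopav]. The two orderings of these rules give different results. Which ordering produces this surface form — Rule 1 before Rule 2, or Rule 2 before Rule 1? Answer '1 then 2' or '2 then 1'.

Order 1 then 2:
  1 Progressive Voicing Assimilation: [ebohbav] → [ebohpav]
  2 h-Deletion: [ebohpav] → [ebopav]
  result: [ebopav]
Order 2 then 1:
  2 h-Deletion: [ebohbav] → [ebobav]
  1 Progressive Voicing Assimilation: no change — [ebobav]
  result: [ebobav]

1 then 2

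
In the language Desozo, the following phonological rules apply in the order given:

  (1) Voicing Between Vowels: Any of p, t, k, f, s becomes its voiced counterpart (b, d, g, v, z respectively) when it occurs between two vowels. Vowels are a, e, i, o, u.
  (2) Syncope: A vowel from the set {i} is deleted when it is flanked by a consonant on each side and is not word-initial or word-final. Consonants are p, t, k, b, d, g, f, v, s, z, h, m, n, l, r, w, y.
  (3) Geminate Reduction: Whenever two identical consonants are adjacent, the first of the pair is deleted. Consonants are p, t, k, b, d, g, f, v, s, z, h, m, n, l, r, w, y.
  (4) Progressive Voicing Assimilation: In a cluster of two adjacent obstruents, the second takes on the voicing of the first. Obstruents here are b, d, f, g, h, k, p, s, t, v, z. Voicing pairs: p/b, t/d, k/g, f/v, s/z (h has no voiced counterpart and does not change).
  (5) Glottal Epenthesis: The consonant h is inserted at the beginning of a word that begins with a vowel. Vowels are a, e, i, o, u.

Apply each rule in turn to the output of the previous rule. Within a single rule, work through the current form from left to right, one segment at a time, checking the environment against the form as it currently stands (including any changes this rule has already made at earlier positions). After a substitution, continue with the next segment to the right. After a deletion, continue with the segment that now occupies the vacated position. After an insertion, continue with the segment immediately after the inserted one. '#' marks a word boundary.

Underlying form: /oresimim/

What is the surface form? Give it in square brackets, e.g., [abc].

(1) Voicing Between Vowels: [oresimim] → [orezimim]
(2) Syncope: [orezimim] → [orezmm]
(3) Geminate Reduction: [orezmm] → [orezm]
(4) Progressive Voicing Assimilation: no change — [orezm]
(5) Glottal Epenthesis: [orezm] → [horezm]

[horezm]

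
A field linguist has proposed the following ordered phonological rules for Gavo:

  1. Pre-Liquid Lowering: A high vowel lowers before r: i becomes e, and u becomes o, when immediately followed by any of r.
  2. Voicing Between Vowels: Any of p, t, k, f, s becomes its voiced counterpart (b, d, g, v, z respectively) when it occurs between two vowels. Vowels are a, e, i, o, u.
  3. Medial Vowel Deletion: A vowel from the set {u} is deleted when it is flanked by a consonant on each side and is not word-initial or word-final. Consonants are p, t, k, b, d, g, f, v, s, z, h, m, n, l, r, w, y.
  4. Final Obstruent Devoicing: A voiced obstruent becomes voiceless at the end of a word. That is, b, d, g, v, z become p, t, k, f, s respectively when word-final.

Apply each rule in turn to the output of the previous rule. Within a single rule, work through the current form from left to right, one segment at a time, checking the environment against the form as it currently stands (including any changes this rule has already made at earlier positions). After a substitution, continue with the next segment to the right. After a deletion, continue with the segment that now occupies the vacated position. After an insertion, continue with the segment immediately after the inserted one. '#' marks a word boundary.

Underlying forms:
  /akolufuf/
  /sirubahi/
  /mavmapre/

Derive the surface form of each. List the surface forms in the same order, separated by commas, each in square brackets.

[agolvf], [serbahi], [mavmapre]

/akolufuf/:
  1 Pre-Liquid Lowering: no change — [akolufuf]
  2 Voicing Between Vowels: [akolufuf] → [agoluvuf]
  3 Medial Vowel Deletion: [agoluvuf] → [agolvf]
  4 Final Obstruent Devoicing: no change — [agolvf]
/sirubahi/:
  1 Pre-Liquid Lowering: [sirubahi] → [serubahi]
  2 Voicing Between Vowels: no change — [serubahi]
  3 Medial Vowel Deletion: [serubahi] → [serbahi]
  4 Final Obstruent Devoicing: no change — [serbahi]
/mavmapre/:
  1 Pre-Liquid Lowering: no change — [mavmapre]
  2 Voicing Between Vowels: no change — [mavmapre]
  3 Medial Vowel Deletion: no change — [mavmapre]
  4 Final Obstruent Devoicing: no change — [mavmapre]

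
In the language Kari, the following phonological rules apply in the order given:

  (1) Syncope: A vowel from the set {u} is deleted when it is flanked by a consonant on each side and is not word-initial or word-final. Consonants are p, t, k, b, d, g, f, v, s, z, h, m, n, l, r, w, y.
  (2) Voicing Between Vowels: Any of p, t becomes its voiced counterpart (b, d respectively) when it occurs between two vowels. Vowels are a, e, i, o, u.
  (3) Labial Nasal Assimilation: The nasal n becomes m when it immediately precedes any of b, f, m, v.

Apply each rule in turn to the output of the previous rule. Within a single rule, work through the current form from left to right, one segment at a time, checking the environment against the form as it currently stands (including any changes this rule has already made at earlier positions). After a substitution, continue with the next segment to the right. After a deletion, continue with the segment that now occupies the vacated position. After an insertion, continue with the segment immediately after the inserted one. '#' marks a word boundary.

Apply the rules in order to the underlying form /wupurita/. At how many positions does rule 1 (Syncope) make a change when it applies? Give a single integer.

(1) Syncope: [wupurita] → [wprita]
(2) Voicing Between Vowels: [wprita] → [wprida]
(3) Labial Nasal Assimilation: no change — [wprida]
Rule 1 changed 2 position(s).

2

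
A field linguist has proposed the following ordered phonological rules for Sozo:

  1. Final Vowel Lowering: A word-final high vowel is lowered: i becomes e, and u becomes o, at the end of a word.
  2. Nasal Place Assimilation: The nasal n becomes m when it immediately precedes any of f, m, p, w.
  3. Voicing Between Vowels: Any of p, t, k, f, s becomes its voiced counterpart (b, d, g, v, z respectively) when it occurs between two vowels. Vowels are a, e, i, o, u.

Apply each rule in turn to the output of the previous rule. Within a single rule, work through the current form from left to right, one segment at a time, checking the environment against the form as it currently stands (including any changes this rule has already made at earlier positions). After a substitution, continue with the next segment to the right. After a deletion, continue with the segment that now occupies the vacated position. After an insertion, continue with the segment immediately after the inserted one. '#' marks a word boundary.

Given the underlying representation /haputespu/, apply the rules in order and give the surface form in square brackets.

1 Final Vowel Lowering: [haputespu] → [haputespo]
2 Nasal Place Assimilation: no change — [haputespo]
3 Voicing Between Vowels: [haputespo] → [habudespo]

[habudespo]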